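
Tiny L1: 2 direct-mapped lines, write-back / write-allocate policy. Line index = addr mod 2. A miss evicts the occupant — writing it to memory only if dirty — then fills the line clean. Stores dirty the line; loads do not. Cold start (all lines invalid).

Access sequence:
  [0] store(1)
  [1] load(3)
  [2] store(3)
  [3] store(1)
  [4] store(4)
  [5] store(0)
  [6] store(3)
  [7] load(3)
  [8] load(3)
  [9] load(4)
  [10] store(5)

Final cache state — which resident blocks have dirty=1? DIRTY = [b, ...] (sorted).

0: W B1 -> L1 miss  d=D]
1: R B3 -> L1 miss wb->B1  d=-]
2: W B3 -> L1 hit  d=D]
3: W B1 -> L1 miss wb->B3  d=D]
4: W B4 -> L0 miss  d=D]
5: W B0 -> L0 miss wb->B4  d=D]
6: W B3 -> L1 miss wb->B1  d=D]
7: R B3 -> L1 hit  d=D]
8: R B3 -> L1 hit  d=D]
9: R B4 -> L0 miss wb->B0  d=-]
10: W B5 -> L1 miss wb->B3  d=D]

DIRTY = [5]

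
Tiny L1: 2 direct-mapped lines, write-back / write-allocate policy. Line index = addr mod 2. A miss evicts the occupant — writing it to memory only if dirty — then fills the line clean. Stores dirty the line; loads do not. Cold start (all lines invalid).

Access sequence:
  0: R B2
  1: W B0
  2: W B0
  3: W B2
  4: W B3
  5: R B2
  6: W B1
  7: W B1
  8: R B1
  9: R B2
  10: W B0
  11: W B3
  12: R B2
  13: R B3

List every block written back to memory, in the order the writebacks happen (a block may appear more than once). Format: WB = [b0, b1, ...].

WB = [0, 3, 2, 1, 0]

  0 | R B2 → L0 miss [-]
  1 | W B0 → L0 miss [D]
  2 | W B0 → L0 hit [D]
  3 | W B2 → L0 miss wb→B0 [D]
  4 | W B3 → L1 miss [D]
  5 | R B2 → L0 hit [D]
  6 | W B1 → L1 miss wb→B3 [D]
  7 | W B1 → L1 hit [D]
  8 | R B1 → L1 hit [D]
  9 | R B2 → L0 hit [D]
  10 | W B0 → L0 miss wb→B2 [D]
  11 | W B3 → L1 miss wb→B1 [D]
  12 | R B2 → L0 miss wb→B0 [-]
  13 | R B3 → L1 hit [D]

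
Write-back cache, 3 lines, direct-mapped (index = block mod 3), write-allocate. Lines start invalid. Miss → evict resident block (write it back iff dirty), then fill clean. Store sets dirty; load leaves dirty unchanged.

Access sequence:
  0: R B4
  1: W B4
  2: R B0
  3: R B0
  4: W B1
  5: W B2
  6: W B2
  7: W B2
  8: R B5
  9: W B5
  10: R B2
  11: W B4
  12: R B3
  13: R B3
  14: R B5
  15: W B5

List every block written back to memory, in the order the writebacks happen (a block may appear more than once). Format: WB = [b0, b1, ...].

0: R B4 → L1 miss [-]
1: W B4 → L1 hit [D]
2: R B0 → L0 miss [-]
3: R B0 → L0 hit [-]
4: W B1 → L1 miss wb→B4 [D]
5: W B2 → L2 miss [D]
6: W B2 → L2 hit [D]
7: W B2 → L2 hit [D]
8: R B5 → L2 miss wb→B2 [-]
9: W B5 → L2 hit [D]
10: R B2 → L2 miss wb→B5 [-]
11: W B4 → L1 miss wb→B1 [D]
12: R B3 → L0 miss [-]
13: R B3 → L0 hit [-]
14: R B5 → L2 miss [-]
15: W B5 → L2 hit [D]

WB = [4, 2, 5, 1]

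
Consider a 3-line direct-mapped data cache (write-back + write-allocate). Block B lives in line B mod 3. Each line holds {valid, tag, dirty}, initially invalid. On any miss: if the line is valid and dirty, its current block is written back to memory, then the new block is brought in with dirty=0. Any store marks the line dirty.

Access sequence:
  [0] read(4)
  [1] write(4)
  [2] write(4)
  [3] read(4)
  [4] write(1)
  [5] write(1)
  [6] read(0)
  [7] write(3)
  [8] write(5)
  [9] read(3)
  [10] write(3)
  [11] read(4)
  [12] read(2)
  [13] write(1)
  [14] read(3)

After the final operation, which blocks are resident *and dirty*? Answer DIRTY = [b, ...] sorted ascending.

DIRTY = [1, 3]

  0 | R B4 → L1 miss [-]
  1 | W B4 → L1 hit [D]
  2 | W B4 → L1 hit [D]
  3 | R B4 → L1 hit [D]
  4 | W B1 → L1 miss wb→B4 [D]
  5 | W B1 → L1 hit [D]
  6 | R B0 → L0 miss [-]
  7 | W B3 → L0 miss [D]
  8 | W B5 → L2 miss [D]
  9 | R B3 → L0 hit [D]
  10 | W B3 → L0 hit [D]
  11 | R B4 → L1 miss wb→B1 [-]
  12 | R B2 → L2 miss wb→B5 [-]
  13 | W B1 → L1 miss [D]
  14 | R B3 → L0 hit [D]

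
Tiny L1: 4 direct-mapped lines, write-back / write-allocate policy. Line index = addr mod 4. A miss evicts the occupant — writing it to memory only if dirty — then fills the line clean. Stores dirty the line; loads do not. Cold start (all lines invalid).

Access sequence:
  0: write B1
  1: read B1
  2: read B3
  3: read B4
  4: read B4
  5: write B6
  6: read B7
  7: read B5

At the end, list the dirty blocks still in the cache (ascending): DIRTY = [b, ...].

DIRTY = [6]

0: W B1 -> L1 miss  d=D]
1: R B1 -> L1 hit  d=D]
2: R B3 -> L3 miss  d=-]
3: R B4 -> L0 miss  d=-]
4: R B4 -> L0 hit  d=-]
5: W B6 -> L2 miss  d=D]
6: R B7 -> L3 miss  d=-]
7: R B5 -> L1 miss wb->B1  d=-]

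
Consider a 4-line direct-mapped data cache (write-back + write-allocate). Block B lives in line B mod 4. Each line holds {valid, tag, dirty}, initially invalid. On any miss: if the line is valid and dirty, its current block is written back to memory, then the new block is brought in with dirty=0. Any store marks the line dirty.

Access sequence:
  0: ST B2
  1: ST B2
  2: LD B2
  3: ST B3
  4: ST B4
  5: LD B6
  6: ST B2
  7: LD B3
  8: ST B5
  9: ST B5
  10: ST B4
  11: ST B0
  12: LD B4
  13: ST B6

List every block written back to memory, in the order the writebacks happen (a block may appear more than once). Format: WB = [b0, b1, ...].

WB = [2, 4, 0, 2]

0: W B2 -> L2 miss  d=D]
1: W B2 -> L2 hit  d=D]
2: R B2 -> L2 hit  d=D]
3: W B3 -> L3 miss  d=D]
4: W B4 -> L0 miss  d=D]
5: R B6 -> L2 miss wb->B2  d=-]
6: W B2 -> L2 miss  d=D]
7: R B3 -> L3 hit  d=D]
8: W B5 -> L1 miss  d=D]
9: W B5 -> L1 hit  d=D]
10: W B4 -> L0 hit  d=D]
11: W B0 -> L0 miss wb->B4  d=D]
12: R B4 -> L0 miss wb->B0  d=-]
13: W B6 -> L2 miss wb->B2  d=D]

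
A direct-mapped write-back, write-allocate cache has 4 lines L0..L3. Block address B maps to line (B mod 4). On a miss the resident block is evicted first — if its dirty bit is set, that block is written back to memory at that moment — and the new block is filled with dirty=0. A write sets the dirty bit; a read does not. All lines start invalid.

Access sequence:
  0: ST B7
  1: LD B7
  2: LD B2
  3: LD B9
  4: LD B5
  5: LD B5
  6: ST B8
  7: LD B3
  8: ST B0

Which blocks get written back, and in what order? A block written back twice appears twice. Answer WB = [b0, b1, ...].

0: W B7 → L3 miss [D]
1: R B7 → L3 hit [D]
2: R B2 → L2 miss [-]
3: R B9 → L1 miss [-]
4: R B5 → L1 miss [-]
5: R B5 → L1 hit [-]
6: W B8 → L0 miss [D]
7: R B3 → L3 miss wb→B7 [-]
8: W B0 → L0 miss wb→B8 [D]

WB = [7, 8]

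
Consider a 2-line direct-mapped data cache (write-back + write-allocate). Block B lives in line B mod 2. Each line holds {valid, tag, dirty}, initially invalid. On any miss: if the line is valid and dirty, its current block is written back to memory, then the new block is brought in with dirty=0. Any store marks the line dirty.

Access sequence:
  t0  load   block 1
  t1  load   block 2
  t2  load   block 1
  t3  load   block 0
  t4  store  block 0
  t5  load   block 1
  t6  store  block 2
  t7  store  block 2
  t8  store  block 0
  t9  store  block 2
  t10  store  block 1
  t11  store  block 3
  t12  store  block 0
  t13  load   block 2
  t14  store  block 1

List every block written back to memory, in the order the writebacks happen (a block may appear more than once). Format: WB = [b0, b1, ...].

WB = [0, 2, 0, 1, 2, 0, 3]

  0 | R B1 → L1 miss [-]
  1 | R B2 → L0 miss [-]
  2 | R B1 → L1 hit [-]
  3 | R B0 → L0 miss [-]
  4 | W B0 → L0 hit [D]
  5 | R B1 → L1 hit [-]
  6 | W B2 → L0 miss wb→B0 [D]
  7 | W B2 → L0 hit [D]
  8 | W B0 → L0 miss wb→B2 [D]
  9 | W B2 → L0 miss wb→B0 [D]
  10 | W B1 → L1 hit [D]
  11 | W B3 → L1 miss wb→B1 [D]
  12 | W B0 → L0 miss wb→B2 [D]
  13 | R B2 → L0 miss wb→B0 [-]
  14 | W B1 → L1 miss wb→B3 [D]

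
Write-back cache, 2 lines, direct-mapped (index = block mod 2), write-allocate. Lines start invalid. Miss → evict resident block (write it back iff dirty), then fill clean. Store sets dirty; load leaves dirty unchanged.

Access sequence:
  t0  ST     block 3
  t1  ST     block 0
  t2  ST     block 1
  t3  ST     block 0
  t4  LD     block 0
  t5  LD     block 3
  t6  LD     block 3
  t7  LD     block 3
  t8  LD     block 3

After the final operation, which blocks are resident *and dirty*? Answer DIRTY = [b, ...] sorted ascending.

DIRTY = [0]

  0 | W B3 → L1 miss [D]
  1 | W B0 → L0 miss [D]
  2 | W B1 → L1 miss wb→B3 [D]
  3 | W B0 → L0 hit [D]
  4 | R B0 → L0 hit [D]
  5 | R B3 → L1 miss wb→B1 [-]
  6 | R B3 → L1 hit [-]
  7 | R B3 → L1 hit [-]
  8 | R B3 → L1 hit [-]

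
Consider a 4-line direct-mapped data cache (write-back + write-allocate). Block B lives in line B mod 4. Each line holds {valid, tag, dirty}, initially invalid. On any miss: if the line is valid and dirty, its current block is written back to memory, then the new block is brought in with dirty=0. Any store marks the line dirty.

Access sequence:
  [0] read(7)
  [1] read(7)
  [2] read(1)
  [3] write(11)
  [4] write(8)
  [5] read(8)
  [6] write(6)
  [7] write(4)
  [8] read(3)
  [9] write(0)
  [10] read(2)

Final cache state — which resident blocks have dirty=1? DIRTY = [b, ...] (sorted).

DIRTY = [0]

0: R B7 -> L3 miss  d=-]
1: R B7 -> L3 hit  d=-]
2: R B1 -> L1 miss  d=-]
3: W B11 -> L3 miss  d=D]
4: W B8 -> L0 miss  d=D]
5: R B8 -> L0 hit  d=D]
6: W B6 -> L2 miss  d=D]
7: W B4 -> L0 miss wb->B8  d=D]
8: R B3 -> L3 miss wb->B11  d=-]
9: W B0 -> L0 miss wb->B4  d=D]
10: R B2 -> L2 miss wb->B6  d=-]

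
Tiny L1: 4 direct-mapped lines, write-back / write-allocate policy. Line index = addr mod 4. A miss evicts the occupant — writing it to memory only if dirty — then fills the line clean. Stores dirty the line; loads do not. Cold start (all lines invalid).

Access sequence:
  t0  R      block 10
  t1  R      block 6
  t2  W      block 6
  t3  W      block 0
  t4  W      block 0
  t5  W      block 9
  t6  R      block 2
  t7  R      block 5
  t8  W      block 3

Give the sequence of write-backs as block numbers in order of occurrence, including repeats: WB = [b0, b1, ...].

0: R B10 -> L2 miss  d=-]
1: R B6 -> L2 miss  d=-]
2: W B6 -> L2 hit  d=D]
3: W B0 -> L0 miss  d=D]
4: W B0 -> L0 hit  d=D]
5: W B9 -> L1 miss  d=D]
6: R B2 -> L2 miss wb->B6  d=-]
7: R B5 -> L1 miss wb->B9  d=-]
8: W B3 -> L3 miss  d=D]

WB = [6, 9]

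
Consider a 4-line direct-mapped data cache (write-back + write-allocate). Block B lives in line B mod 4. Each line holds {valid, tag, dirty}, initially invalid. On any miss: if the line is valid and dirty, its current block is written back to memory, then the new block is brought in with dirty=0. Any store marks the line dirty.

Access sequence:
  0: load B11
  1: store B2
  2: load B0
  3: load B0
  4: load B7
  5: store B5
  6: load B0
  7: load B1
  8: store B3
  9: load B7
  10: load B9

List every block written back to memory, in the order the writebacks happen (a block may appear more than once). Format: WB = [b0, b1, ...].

0: R B11 → L3 miss [-]
1: W B2 → L2 miss [D]
2: R B0 → L0 miss [-]
3: R B0 → L0 hit [-]
4: R B7 → L3 miss [-]
5: W B5 → L1 miss [D]
6: R B0 → L0 hit [-]
7: R B1 → L1 miss wb→B5 [-]
8: W B3 → L3 miss [D]
9: R B7 → L3 miss wb→B3 [-]
10: R B9 → L1 miss [-]

WB = [5, 3]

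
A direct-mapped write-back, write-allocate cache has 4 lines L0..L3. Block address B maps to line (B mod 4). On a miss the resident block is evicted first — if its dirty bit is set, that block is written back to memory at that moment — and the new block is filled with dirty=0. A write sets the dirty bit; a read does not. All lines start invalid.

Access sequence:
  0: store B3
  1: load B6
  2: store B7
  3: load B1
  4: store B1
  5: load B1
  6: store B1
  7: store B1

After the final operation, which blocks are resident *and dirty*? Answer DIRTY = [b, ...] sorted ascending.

0: W B3 -> L3 miss  d=D]
1: R B6 -> L2 miss  d=-]
2: W B7 -> L3 miss wb->B3  d=D]
3: R B1 -> L1 miss  d=-]
4: W B1 -> L1 hit  d=D]
5: R B1 -> L1 hit  d=D]
6: W B1 -> L1 hit  d=D]
7: W B1 -> L1 hit  d=D]

DIRTY = [1, 7]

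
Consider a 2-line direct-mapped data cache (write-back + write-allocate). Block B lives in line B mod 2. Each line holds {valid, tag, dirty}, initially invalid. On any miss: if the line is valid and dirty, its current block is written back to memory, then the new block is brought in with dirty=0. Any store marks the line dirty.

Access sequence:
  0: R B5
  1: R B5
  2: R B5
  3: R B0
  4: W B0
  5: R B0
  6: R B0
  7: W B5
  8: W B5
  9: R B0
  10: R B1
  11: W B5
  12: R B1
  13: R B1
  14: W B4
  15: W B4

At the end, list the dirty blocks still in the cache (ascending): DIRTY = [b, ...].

DIRTY = [4]

  0 | R B5 → L1 miss [-]
  1 | R B5 → L1 hit [-]
  2 | R B5 → L1 hit [-]
  3 | R B0 → L0 miss [-]
  4 | W B0 → L0 hit [D]
  5 | R B0 → L0 hit [D]
  6 | R B0 → L0 hit [D]
  7 | W B5 → L1 hit [D]
  8 | W B5 → L1 hit [D]
  9 | R B0 → L0 hit [D]
  10 | R B1 → L1 miss wb→B5 [-]
  11 | W B5 → L1 miss [D]
  12 | R B1 → L1 miss wb→B5 [-]
  13 | R B1 → L1 hit [-]
  14 | W B4 → L0 miss wb→B0 [D]
  15 | W B4 → L0 hit [D]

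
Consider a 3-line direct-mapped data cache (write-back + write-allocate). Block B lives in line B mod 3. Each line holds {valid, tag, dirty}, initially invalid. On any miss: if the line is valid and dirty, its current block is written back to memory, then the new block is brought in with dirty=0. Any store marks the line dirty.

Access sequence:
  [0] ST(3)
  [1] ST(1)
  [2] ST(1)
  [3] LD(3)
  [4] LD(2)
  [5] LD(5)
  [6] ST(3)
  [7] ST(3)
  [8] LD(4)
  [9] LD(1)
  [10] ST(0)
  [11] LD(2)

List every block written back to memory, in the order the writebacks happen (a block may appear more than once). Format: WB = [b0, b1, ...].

  0 | W B3 → L0 miss [D]
  1 | W B1 → L1 miss [D]
  2 | W B1 → L1 hit [D]
  3 | R B3 → L0 hit [D]
  4 | R B2 → L2 miss [-]
  5 | R B5 → L2 miss [-]
  6 | W B3 → L0 hit [D]
  7 | W B3 → L0 hit [D]
  8 | R B4 → L1 miss wb→B1 [-]
  9 | R B1 → L1 miss [-]
  10 | W B0 → L0 miss wb→B3 [D]
  11 | R B2 → L2 miss [-]

WB = [1, 3]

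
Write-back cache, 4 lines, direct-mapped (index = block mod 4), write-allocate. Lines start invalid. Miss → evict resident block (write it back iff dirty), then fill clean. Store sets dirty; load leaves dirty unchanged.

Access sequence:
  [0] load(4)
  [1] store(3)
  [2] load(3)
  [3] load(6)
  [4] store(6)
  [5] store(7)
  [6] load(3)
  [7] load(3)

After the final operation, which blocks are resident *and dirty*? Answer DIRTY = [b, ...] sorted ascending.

0: R B4 → L0 miss [-]
1: W B3 → L3 miss [D]
2: R B3 → L3 hit [D]
3: R B6 → L2 miss [-]
4: W B6 → L2 hit [D]
5: W B7 → L3 miss wb→B3 [D]
6: R B3 → L3 miss wb→B7 [-]
7: R B3 → L3 hit [-]

DIRTY = [6]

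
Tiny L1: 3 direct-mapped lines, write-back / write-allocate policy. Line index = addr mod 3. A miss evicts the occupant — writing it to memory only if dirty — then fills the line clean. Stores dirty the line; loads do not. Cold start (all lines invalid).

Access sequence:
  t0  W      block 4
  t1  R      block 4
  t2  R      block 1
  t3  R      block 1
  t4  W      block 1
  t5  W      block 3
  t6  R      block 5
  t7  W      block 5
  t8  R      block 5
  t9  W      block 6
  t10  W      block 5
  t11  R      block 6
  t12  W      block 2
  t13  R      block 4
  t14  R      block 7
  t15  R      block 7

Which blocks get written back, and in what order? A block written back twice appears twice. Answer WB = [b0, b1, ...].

0: W B4 → L1 miss [D]
1: R B4 → L1 hit [D]
2: R B1 → L1 miss wb→B4 [-]
3: R B1 → L1 hit [-]
4: W B1 → L1 hit [D]
5: W B3 → L0 miss [D]
6: R B5 → L2 miss [-]
7: W B5 → L2 hit [D]
8: R B5 → L2 hit [D]
9: W B6 → L0 miss wb→B3 [D]
10: W B5 → L2 hit [D]
11: R B6 → L0 hit [D]
12: W B2 → L2 miss wb→B5 [D]
13: R B4 → L1 miss wb→B1 [-]
14: R B7 → L1 miss [-]
15: R B7 → L1 hit [-]

WB = [4, 3, 5, 1]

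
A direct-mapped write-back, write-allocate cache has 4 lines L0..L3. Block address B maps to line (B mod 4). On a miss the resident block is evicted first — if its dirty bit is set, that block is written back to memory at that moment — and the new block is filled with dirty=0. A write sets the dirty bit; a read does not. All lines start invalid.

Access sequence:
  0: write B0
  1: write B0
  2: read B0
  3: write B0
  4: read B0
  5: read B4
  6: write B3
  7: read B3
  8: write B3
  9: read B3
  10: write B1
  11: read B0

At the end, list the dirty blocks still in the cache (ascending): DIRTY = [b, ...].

DIRTY = [1, 3]

0: W B0 → L0 miss [D]
1: W B0 → L0 hit [D]
2: R B0 → L0 hit [D]
3: W B0 → L0 hit [D]
4: R B0 → L0 hit [D]
5: R B4 → L0 miss wb→B0 [-]
6: W B3 → L3 miss [D]
7: R B3 → L3 hit [D]
8: W B3 → L3 hit [D]
9: R B3 → L3 hit [D]
10: W B1 → L1 miss [D]
11: R B0 → L0 miss [-]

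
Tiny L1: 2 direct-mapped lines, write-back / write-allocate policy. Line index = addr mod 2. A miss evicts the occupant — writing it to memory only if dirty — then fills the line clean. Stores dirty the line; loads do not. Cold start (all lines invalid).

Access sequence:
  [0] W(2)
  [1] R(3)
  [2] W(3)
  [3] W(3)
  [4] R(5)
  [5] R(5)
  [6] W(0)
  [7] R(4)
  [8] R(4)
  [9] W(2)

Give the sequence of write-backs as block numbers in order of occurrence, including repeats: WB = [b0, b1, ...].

WB = [3, 2, 0]

0: W B2 -> L0 miss  d=D]
1: R B3 -> L1 miss  d=-]
2: W B3 -> L1 hit  d=D]
3: W B3 -> L1 hit  d=D]
4: R B5 -> L1 miss wb->B3  d=-]
5: R B5 -> L1 hit  d=-]
6: W B0 -> L0 miss wb->B2  d=D]
7: R B4 -> L0 miss wb->B0  d=-]
8: R B4 -> L0 hit  d=-]
9: W B2 -> L0 miss  d=D]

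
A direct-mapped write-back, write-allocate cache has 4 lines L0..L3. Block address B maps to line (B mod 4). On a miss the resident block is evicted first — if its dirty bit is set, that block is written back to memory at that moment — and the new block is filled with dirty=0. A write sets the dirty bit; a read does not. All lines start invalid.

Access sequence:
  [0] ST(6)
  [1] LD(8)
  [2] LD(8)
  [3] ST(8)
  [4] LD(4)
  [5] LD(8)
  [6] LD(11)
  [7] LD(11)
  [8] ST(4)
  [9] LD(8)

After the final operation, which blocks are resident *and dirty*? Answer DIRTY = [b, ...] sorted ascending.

DIRTY = [6]

0: W B6 -> L2 miss  d=D]
1: R B8 -> L0 miss  d=-]
2: R B8 -> L0 hit  d=-]
3: W B8 -> L0 hit  d=D]
4: R B4 -> L0 miss wb->B8  d=-]
5: R B8 -> L0 miss  d=-]
6: R B11 -> L3 miss  d=-]
7: R B11 -> L3 hit  d=-]
8: W B4 -> L0 miss  d=D]
9: R B8 -> L0 miss wb->B4  d=-]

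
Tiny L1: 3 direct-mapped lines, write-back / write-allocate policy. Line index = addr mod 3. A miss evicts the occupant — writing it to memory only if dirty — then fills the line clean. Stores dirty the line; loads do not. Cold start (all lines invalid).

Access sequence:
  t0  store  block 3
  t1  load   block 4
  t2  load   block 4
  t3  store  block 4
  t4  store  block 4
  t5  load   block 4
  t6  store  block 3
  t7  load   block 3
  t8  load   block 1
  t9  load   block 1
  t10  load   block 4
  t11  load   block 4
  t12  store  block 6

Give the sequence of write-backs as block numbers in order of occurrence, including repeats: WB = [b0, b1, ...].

WB = [4, 3]

0: W B3 → L0 miss [D]
1: R B4 → L1 miss [-]
2: R B4 → L1 hit [-]
3: W B4 → L1 hit [D]
4: W B4 → L1 hit [D]
5: R B4 → L1 hit [D]
6: W B3 → L0 hit [D]
7: R B3 → L0 hit [D]
8: R B1 → L1 miss wb→B4 [-]
9: R B1 → L1 hit [-]
10: R B4 → L1 miss [-]
11: R B4 → L1 hit [-]
12: W B6 → L0 miss wb→B3 [D]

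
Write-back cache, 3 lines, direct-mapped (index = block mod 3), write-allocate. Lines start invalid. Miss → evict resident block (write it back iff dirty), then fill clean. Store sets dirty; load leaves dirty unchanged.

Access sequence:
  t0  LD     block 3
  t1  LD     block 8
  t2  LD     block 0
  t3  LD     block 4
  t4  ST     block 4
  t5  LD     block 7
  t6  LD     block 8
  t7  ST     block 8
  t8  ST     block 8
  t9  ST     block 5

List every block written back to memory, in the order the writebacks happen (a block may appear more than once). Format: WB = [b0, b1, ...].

0: R B3 -> L0 miss  d=-]
1: R B8 -> L2 miss  d=-]
2: R B0 -> L0 miss  d=-]
3: R B4 -> L1 miss  d=-]
4: W B4 -> L1 hit  d=D]
5: R B7 -> L1 miss wb->B4  d=-]
6: R B8 -> L2 hit  d=-]
7: W B8 -> L2 hit  d=D]
8: W B8 -> L2 hit  d=D]
9: W B5 -> L2 miss wb->B8  d=D]

WB = [4, 8]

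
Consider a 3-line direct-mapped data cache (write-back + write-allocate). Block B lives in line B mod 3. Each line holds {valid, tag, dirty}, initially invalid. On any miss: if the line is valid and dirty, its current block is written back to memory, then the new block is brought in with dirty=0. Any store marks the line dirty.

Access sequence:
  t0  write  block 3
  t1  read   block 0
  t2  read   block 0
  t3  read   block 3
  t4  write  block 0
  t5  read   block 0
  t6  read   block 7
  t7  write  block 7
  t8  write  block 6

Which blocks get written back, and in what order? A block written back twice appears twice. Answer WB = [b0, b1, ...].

WB = [3, 0]

0: W B3 -> L0 miss  d=D]
1: R B0 -> L0 miss wb->B3  d=-]
2: R B0 -> L0 hit  d=-]
3: R B3 -> L0 miss  d=-]
4: W B0 -> L0 miss  d=D]
5: R B0 -> L0 hit  d=D]
6: R B7 -> L1 miss  d=-]
7: W B7 -> L1 hit  d=D]
8: W B6 -> L0 miss wb->B0  d=D]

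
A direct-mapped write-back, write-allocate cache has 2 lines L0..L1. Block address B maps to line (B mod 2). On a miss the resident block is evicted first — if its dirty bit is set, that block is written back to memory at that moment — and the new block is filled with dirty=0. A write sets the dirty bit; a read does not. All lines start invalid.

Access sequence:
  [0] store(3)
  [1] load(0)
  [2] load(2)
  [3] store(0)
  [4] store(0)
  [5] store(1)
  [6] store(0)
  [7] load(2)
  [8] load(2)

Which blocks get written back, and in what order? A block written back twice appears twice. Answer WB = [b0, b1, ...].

0: W B3 → L1 miss [D]
1: R B0 → L0 miss [-]
2: R B2 → L0 miss [-]
3: W B0 → L0 miss [D]
4: W B0 → L0 hit [D]
5: W B1 → L1 miss wb→B3 [D]
6: W B0 → L0 hit [D]
7: R B2 → L0 miss wb→B0 [-]
8: R B2 → L0 hit [-]

WB = [3, 0]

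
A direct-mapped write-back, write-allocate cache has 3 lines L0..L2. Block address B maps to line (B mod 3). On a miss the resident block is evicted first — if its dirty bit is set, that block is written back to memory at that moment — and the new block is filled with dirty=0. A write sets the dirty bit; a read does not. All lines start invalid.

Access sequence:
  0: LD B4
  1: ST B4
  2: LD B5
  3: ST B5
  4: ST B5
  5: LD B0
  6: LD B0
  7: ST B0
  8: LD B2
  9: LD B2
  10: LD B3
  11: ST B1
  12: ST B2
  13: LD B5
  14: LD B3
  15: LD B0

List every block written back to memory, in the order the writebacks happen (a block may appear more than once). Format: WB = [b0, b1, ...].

0: R B4 → L1 miss [-]
1: W B4 → L1 hit [D]
2: R B5 → L2 miss [-]
3: W B5 → L2 hit [D]
4: W B5 → L2 hit [D]
5: R B0 → L0 miss [-]
6: R B0 → L0 hit [-]
7: W B0 → L0 hit [D]
8: R B2 → L2 miss wb→B5 [-]
9: R B2 → L2 hit [-]
10: R B3 → L0 miss wb→B0 [-]
11: W B1 → L1 miss wb→B4 [D]
12: W B2 → L2 hit [D]
13: R B5 → L2 miss wb→B2 [-]
14: R B3 → L0 hit [-]
15: R B0 → L0 miss [-]

WB = [5, 0, 4, 2]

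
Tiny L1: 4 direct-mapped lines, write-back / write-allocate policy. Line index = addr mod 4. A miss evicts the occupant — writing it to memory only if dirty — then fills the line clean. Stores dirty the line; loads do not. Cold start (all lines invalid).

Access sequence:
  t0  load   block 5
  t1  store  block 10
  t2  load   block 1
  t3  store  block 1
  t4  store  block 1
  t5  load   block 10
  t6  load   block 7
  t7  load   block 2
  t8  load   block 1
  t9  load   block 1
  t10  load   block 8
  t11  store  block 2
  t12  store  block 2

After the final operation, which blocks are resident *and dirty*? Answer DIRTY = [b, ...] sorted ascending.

DIRTY = [1, 2]

0: R B5 -> L1 miss  d=-]
1: W B10 -> L2 miss  d=D]
2: R B1 -> L1 miss  d=-]
3: W B1 -> L1 hit  d=D]
4: W B1 -> L1 hit  d=D]
5: R B10 -> L2 hit  d=D]
6: R B7 -> L3 miss  d=-]
7: R B2 -> L2 miss wb->B10  d=-]
8: R B1 -> L1 hit  d=D]
9: R B1 -> L1 hit  d=D]
10: R B8 -> L0 miss  d=-]
11: W B2 -> L2 hit  d=D]
12: W B2 -> L2 hit  d=D]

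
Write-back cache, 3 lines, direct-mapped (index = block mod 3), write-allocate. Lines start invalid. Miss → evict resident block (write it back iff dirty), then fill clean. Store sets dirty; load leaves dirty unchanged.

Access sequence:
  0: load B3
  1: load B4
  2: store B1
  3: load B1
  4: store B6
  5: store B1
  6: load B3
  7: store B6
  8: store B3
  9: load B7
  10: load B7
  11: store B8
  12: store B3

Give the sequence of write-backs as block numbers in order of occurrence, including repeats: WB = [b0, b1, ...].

0: R B3 → L0 miss [-]
1: R B4 → L1 miss [-]
2: W B1 → L1 miss [D]
3: R B1 → L1 hit [D]
4: W B6 → L0 miss [D]
5: W B1 → L1 hit [D]
6: R B3 → L0 miss wb→B6 [-]
7: W B6 → L0 miss [D]
8: W B3 → L0 miss wb→B6 [D]
9: R B7 → L1 miss wb→B1 [-]
10: R B7 → L1 hit [-]
11: W B8 → L2 miss [D]
12: W B3 → L0 hit [D]

WB = [6, 6, 1]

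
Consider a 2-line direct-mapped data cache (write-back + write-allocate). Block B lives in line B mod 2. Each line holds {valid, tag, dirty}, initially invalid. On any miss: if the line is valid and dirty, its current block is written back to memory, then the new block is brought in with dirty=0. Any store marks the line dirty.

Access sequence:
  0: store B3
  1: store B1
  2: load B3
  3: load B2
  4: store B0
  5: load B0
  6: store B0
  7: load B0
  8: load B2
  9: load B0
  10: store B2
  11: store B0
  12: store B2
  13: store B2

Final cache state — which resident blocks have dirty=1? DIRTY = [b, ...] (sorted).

0: W B3 → L1 miss [D]
1: W B1 → L1 miss wb→B3 [D]
2: R B3 → L1 miss wb→B1 [-]
3: R B2 → L0 miss [-]
4: W B0 → L0 miss [D]
5: R B0 → L0 hit [D]
6: W B0 → L0 hit [D]
7: R B0 → L0 hit [D]
8: R B2 → L0 miss wb→B0 [-]
9: R B0 → L0 miss [-]
10: W B2 → L0 miss [D]
11: W B0 → L0 miss wb→B2 [D]
12: W B2 → L0 miss wb→B0 [D]
13: W B2 → L0 hit [D]

DIRTY = [2]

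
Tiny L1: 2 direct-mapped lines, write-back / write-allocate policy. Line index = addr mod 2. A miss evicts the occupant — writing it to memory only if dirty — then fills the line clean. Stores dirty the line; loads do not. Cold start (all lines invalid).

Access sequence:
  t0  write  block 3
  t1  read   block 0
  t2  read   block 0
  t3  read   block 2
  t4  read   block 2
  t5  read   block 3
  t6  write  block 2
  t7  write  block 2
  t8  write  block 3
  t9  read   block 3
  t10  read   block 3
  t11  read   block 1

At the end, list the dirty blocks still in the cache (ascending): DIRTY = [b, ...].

DIRTY = [2]

0: W B3 -> L1 miss  d=D]
1: R B0 -> L0 miss  d=-]
2: R B0 -> L0 hit  d=-]
3: R B2 -> L0 miss  d=-]
4: R B2 -> L0 hit  d=-]
5: R B3 -> L1 hit  d=D]
6: W B2 -> L0 hit  d=D]
7: W B2 -> L0 hit  d=D]
8: W B3 -> L1 hit  d=D]
9: R B3 -> L1 hit  d=D]
10: R B3 -> L1 hit  d=D]
11: R B1 -> L1 miss wb->B3  d=-]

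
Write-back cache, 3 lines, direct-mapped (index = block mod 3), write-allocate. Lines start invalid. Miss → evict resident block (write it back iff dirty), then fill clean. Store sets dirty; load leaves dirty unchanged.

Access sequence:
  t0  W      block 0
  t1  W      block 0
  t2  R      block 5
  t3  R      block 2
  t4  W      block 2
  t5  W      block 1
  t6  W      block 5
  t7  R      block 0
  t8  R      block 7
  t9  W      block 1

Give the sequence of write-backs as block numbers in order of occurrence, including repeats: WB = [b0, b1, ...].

WB = [2, 1]

0: W B0 -> L0 miss  d=D]
1: W B0 -> L0 hit  d=D]
2: R B5 -> L2 miss  d=-]
3: R B2 -> L2 miss  d=-]
4: W B2 -> L2 hit  d=D]
5: W B1 -> L1 miss  d=D]
6: W B5 -> L2 miss wb->B2  d=D]
7: R B0 -> L0 hit  d=D]
8: R B7 -> L1 miss wb->B1  d=-]
9: W B1 -> L1 miss  d=D]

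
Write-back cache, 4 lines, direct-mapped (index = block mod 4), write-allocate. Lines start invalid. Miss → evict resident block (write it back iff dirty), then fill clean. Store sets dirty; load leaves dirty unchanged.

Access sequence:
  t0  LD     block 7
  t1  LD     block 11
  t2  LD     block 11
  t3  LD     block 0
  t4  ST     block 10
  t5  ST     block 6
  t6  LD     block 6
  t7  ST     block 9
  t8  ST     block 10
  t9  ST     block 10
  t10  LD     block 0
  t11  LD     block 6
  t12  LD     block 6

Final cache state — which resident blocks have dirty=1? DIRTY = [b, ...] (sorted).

DIRTY = [9]

  0 | R B7 → L3 miss [-]
  1 | R B11 → L3 miss [-]
  2 | R B11 → L3 hit [-]
  3 | R B0 → L0 miss [-]
  4 | W B10 → L2 miss [D]
  5 | W B6 → L2 miss wb→B10 [D]
  6 | R B6 → L2 hit [D]
  7 | W B9 → L1 miss [D]
  8 | W B10 → L2 miss wb→B6 [D]
  9 | W B10 → L2 hit [D]
  10 | R B0 → L0 hit [-]
  11 | R B6 → L2 miss wb→B10 [-]
  12 | R B6 → L2 hit [-]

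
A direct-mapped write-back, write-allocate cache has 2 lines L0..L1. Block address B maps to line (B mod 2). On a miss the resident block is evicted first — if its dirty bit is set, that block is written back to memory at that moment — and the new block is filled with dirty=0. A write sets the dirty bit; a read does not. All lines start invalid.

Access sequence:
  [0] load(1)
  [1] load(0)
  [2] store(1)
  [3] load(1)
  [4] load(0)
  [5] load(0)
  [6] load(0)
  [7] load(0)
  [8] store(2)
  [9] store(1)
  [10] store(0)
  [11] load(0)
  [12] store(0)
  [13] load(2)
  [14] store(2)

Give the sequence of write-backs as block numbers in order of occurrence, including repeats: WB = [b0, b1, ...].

0: R B1 -> L1 miss  d=-]
1: R B0 -> L0 miss  d=-]
2: W B1 -> L1 hit  d=D]
3: R B1 -> L1 hit  d=D]
4: R B0 -> L0 hit  d=-]
5: R B0 -> L0 hit  d=-]
6: R B0 -> L0 hit  d=-]
7: R B0 -> L0 hit  d=-]
8: W B2 -> L0 miss  d=D]
9: W B1 -> L1 hit  d=D]
10: W B0 -> L0 miss wb->B2  d=D]
11: R B0 -> L0 hit  d=D]
12: W B0 -> L0 hit  d=D]
13: R B2 -> L0 miss wb->B0  d=-]
14: W B2 -> L0 hit  d=D]

WB = [2, 0]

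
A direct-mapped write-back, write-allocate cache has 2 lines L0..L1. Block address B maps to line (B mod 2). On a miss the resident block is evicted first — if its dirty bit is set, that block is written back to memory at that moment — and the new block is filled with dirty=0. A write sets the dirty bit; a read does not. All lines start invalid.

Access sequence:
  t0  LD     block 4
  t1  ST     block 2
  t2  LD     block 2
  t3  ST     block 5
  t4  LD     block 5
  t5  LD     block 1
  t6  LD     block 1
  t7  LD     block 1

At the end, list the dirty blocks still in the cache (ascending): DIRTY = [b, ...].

DIRTY = [2]

  0 | R B4 → L0 miss [-]
  1 | W B2 → L0 miss [D]
  2 | R B2 → L0 hit [D]
  3 | W B5 → L1 miss [D]
  4 | R B5 → L1 hit [D]
  5 | R B1 → L1 miss wb→B5 [-]
  6 | R B1 → L1 hit [-]
  7 | R B1 → L1 hit [-]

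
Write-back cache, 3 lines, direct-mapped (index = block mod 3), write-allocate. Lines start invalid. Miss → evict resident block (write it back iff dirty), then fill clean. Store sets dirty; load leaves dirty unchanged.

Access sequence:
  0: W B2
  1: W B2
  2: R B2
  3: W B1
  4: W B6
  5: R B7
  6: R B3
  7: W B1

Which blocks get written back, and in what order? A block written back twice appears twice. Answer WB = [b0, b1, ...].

0: W B2 -> L2 miss  d=D]
1: W B2 -> L2 hit  d=D]
2: R B2 -> L2 hit  d=D]
3: W B1 -> L1 miss  d=D]
4: W B6 -> L0 miss  d=D]
5: R B7 -> L1 miss wb->B1  d=-]
6: R B3 -> L0 miss wb->B6  d=-]
7: W B1 -> L1 miss  d=D]

WB = [1, 6]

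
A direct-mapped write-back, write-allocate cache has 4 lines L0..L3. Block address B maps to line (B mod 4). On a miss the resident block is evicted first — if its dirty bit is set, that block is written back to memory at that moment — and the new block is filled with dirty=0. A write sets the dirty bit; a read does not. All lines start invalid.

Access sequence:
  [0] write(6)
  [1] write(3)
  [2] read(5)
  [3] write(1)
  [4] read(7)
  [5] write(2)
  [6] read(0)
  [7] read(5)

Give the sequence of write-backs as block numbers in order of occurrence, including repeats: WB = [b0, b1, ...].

WB = [3, 6, 1]

0: W B6 → L2 miss [D]
1: W B3 → L3 miss [D]
2: R B5 → L1 miss [-]
3: W B1 → L1 miss [D]
4: R B7 → L3 miss wb→B3 [-]
5: W B2 → L2 miss wb→B6 [D]
6: R B0 → L0 miss [-]
7: R B5 → L1 miss wb→B1 [-]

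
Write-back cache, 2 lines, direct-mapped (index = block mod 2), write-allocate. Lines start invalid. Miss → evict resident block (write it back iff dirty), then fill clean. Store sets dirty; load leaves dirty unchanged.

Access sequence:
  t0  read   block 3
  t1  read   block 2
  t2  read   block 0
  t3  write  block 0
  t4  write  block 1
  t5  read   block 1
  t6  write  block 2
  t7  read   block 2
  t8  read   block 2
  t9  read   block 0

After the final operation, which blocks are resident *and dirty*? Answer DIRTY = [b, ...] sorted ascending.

0: R B3 -> L1 miss  d=-]
1: R B2 -> L0 miss  d=-]
2: R B0 -> L0 miss  d=-]
3: W B0 -> L0 hit  d=D]
4: W B1 -> L1 miss  d=D]
5: R B1 -> L1 hit  d=D]
6: W B2 -> L0 miss wb->B0  d=D]
7: R B2 -> L0 hit  d=D]
8: R B2 -> L0 hit  d=D]
9: R B0 -> L0 miss wb->B2  d=-]

DIRTY = [1]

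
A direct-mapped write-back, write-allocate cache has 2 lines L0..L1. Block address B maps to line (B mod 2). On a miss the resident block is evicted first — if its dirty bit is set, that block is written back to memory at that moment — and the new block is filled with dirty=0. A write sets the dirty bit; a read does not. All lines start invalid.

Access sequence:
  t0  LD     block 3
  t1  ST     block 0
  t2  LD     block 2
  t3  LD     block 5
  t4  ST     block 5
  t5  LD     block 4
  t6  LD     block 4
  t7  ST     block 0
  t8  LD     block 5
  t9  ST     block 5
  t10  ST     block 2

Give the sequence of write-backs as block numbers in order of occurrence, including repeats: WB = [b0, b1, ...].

0: R B3 -> L1 miss  d=-]
1: W B0 -> L0 miss  d=D]
2: R B2 -> L0 miss wb->B0  d=-]
3: R B5 -> L1 miss  d=-]
4: W B5 -> L1 hit  d=D]
5: R B4 -> L0 miss  d=-]
6: R B4 -> L0 hit  d=-]
7: W B0 -> L0 miss  d=D]
8: R B5 -> L1 hit  d=D]
9: W B5 -> L1 hit  d=D]
10: W B2 -> L0 miss wb->B0  d=D]

WB = [0, 0]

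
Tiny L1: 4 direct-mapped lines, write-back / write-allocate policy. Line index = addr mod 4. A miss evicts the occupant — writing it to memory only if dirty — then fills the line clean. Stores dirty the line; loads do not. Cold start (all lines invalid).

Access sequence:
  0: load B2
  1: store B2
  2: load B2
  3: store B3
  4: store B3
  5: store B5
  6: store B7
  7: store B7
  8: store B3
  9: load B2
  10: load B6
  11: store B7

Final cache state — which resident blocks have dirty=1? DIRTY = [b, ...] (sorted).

DIRTY = [5, 7]

  0 | R B2 → L2 miss [-]
  1 | W B2 → L2 hit [D]
  2 | R B2 → L2 hit [D]
  3 | W B3 → L3 miss [D]
  4 | W B3 → L3 hit [D]
  5 | W B5 → L1 miss [D]
  6 | W B7 → L3 miss wb→B3 [D]
  7 | W B7 → L3 hit [D]
  8 | W B3 → L3 miss wb→B7 [D]
  9 | R B2 → L2 hit [D]
  10 | R B6 → L2 miss wb→B2 [-]
  11 | W B7 → L3 miss wb→B3 [D]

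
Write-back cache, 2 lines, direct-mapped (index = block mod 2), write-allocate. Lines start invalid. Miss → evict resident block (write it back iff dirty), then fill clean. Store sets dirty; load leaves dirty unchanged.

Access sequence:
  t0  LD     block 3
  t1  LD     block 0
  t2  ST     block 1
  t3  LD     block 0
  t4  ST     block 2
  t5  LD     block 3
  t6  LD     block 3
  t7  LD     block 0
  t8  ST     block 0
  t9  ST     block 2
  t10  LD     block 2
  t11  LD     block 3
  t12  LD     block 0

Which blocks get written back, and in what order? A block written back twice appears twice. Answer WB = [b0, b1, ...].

  0 | R B3 → L1 miss [-]
  1 | R B0 → L0 miss [-]
  2 | W B1 → L1 miss [D]
  3 | R B0 → L0 hit [-]
  4 | W B2 → L0 miss [D]
  5 | R B3 → L1 miss wb→B1 [-]
  6 | R B3 → L1 hit [-]
  7 | R B0 → L0 miss wb→B2 [-]
  8 | W B0 → L0 hit [D]
  9 | W B2 → L0 miss wb→B0 [D]
  10 | R B2 → L0 hit [D]
  11 | R B3 → L1 hit [-]
  12 | R B0 → L0 miss wb→B2 [-]

WB = [1, 2, 0, 2]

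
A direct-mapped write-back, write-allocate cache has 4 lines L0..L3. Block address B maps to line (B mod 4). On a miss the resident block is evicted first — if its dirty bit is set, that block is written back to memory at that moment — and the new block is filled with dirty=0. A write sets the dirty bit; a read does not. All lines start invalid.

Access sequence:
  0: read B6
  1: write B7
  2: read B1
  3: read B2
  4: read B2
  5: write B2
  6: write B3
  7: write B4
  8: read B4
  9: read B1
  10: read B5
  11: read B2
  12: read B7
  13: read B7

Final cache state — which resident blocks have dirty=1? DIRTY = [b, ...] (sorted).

DIRTY = [2, 4]

0: R B6 -> L2 miss  d=-]
1: W B7 -> L3 miss  d=D]
2: R B1 -> L1 miss  d=-]
3: R B2 -> L2 miss  d=-]
4: R B2 -> L2 hit  d=-]
5: W B2 -> L2 hit  d=D]
6: W B3 -> L3 miss wb->B7  d=D]
7: W B4 -> L0 miss  d=D]
8: R B4 -> L0 hit  d=D]
9: R B1 -> L1 hit  d=-]
10: R B5 -> L1 miss  d=-]
11: R B2 -> L2 hit  d=D]
12: R B7 -> L3 miss wb->B3  d=-]
13: R B7 -> L3 hit  d=-]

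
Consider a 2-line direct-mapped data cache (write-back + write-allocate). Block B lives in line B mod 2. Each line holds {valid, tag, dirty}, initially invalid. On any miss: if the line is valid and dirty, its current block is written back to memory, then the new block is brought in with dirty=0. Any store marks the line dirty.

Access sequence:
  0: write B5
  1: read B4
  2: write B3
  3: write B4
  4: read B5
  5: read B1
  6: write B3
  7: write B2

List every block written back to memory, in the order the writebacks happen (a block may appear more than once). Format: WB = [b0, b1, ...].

0: W B5 -> L1 miss  d=D]
1: R B4 -> L0 miss  d=-]
2: W B3 -> L1 miss wb->B5  d=D]
3: W B4 -> L0 hit  d=D]
4: R B5 -> L1 miss wb->B3  d=-]
5: R B1 -> L1 miss  d=-]
6: W B3 -> L1 miss  d=D]
7: W B2 -> L0 miss wb->B4  d=D]

WB = [5, 3, 4]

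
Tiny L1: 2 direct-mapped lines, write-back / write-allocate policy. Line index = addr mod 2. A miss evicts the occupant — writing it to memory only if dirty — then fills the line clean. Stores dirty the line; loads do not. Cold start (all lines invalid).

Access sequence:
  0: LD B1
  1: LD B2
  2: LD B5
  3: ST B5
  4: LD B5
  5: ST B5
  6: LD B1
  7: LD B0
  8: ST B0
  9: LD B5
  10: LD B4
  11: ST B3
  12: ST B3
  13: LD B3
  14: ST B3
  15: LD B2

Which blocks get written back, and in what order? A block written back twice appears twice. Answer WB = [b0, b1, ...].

WB = [5, 0]

  0 | R B1 → L1 miss [-]
  1 | R B2 → L0 miss [-]
  2 | R B5 → L1 miss [-]
  3 | W B5 → L1 hit [D]
  4 | R B5 → L1 hit [D]
  5 | W B5 → L1 hit [D]
  6 | R B1 → L1 miss wb→B5 [-]
  7 | R B0 → L0 miss [-]
  8 | W B0 → L0 hit [D]
  9 | R B5 → L1 miss [-]
  10 | R B4 → L0 miss wb→B0 [-]
  11 | W B3 → L1 miss [D]
  12 | W B3 → L1 hit [D]
  13 | R B3 → L1 hit [D]
  14 | W B3 → L1 hit [D]
  15 | R B2 → L0 miss [-]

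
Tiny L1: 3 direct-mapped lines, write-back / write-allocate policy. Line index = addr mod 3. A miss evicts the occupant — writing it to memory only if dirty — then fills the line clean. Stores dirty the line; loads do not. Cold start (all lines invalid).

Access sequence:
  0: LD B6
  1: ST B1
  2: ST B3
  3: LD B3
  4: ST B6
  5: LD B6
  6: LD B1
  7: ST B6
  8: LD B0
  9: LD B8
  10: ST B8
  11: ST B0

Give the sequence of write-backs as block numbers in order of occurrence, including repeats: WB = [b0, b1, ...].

WB = [3, 6]

  0 | R B6 → L0 miss [-]
  1 | W B1 → L1 miss [D]
  2 | W B3 → L0 miss [D]
  3 | R B3 → L0 hit [D]
  4 | W B6 → L0 miss wb→B3 [D]
  5 | R B6 → L0 hit [D]
  6 | R B1 → L1 hit [D]
  7 | W B6 → L0 hit [D]
  8 | R B0 → L0 miss wb→B6 [-]
  9 | R B8 → L2 miss [-]
  10 | W B8 → L2 hit [D]
  11 | W B0 → L0 hit [D]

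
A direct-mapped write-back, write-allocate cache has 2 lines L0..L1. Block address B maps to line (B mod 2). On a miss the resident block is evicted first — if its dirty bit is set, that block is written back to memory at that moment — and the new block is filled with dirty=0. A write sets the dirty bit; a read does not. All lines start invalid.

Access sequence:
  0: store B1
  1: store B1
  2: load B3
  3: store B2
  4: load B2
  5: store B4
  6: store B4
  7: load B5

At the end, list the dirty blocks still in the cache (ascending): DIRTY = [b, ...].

DIRTY = [4]

0: W B1 → L1 miss [D]
1: W B1 → L1 hit [D]
2: R B3 → L1 miss wb→B1 [-]
3: W B2 → L0 miss [D]
4: R B2 → L0 hit [D]
5: W B4 → L0 miss wb→B2 [D]
6: W B4 → L0 hit [D]
7: R B5 → L1 miss [-]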